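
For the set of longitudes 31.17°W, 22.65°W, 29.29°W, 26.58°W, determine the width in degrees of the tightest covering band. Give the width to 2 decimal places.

8.52°

Sort the longitudes: -31.17°, -29.29°, -26.58°, -22.65°.
Eastward gaps between consecutive values (wrapping around): 1.88°, 2.71°, 3.93°, 351.48°.
Largest gap = 351.48° ⇒ minimal covering band is its complement: 360° − 351.48° = 8.52°.
Band runs from -31.17° eastward to -22.65°.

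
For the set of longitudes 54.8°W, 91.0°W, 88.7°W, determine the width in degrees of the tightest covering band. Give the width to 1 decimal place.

36.2°

Sort the longitudes: -91.0°, -88.7°, -54.8°.
Eastward gaps between consecutive values (wrapping around): 2.3°, 33.9°, 323.8°.
Largest gap = 323.8° ⇒ minimal covering band is its complement: 360° − 323.8° = 36.2°.
Band runs from -91.0° eastward to -54.8°.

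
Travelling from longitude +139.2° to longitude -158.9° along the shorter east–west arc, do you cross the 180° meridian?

Yes

Naïve |-158.9 − 139.2| = 298.1° > 180°, so the shorter arc goes the other way round — across 180°.
Signed shortest Δλ = ((-158.9 − 139.2 + 180) mod 360) − 180 = 61.9°.
Going east by 61.9° from +139.2° passes through 180° before reaching -158.9°.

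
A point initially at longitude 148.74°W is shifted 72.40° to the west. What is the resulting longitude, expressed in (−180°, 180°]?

138.86°E

Start at -148.74°; shift −72.40° → -221.14°.
-221.14° lies outside (−180°, 180°]; add 360° → +138.86°.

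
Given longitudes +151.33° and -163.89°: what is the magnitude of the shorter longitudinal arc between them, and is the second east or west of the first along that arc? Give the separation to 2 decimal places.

Raw difference: -163.89 − 151.33 = -315.22°.
Normalise into (−180°, 180°]: -315.22° + 360° = 44.78°.
Positive ⇒ the second point lies to the east; separation 44.78°.

44.78° east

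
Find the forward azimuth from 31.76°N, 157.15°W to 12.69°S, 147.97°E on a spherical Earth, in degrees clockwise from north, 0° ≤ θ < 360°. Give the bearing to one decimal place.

238.9°

Δλ = 147.97 − -157.15 = 305.12°; wrapped into (−180°, 180°]: -54.88°.
θ = atan2( sin Δλ · cos φ₂ , cos φ₁ · sin φ₂ − sin φ₁ · cos φ₂ · cos Δλ )
  = atan2(-0.79797, -0.48220) = -121.144° → normalised to [0°, 360°): 238.856°.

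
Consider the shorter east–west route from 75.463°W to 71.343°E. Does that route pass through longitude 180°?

No

Signed shortest Δλ = ((71.343 − -75.463 + 180) mod 360) − 180 = 146.806°.
Going east by 146.806° from -75.463° reaches +71.343° without touching 180°.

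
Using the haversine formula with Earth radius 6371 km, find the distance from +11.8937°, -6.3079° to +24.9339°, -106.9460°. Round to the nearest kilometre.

10498 km

Δλ = -106.9460 − -6.3079 = -100.6381°.
Δφ = 24.9339 − 11.8937 = 13.0402°.
a = sin²(Δφ/2) + cos φ₁ · cos φ₂ · sin²(Δλ/2) = 0.538460.
c = 2·atan2(√a, √(1−a)) = 1.64779 rad → d = 6371·c ≈ 10498.09 km.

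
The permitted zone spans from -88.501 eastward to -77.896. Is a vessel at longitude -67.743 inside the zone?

No

Band width going east from -88.501° to -77.896°: ((-77.896 − -88.501) mod 360) = 10.605°.
Offset of -67.743° east of the west edge: ((-67.743 − -88.501) mod 360) = 20.758°.
20.758° > 10.605° ⇒ outside.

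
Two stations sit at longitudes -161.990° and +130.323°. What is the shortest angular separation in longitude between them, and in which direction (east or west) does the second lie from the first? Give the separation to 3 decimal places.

Raw difference: 130.323 − -161.990 = 292.313°.
Normalise into (−180°, 180°]: 292.313° − 360° = -67.687°.
Negative ⇒ the second point lies to the west; separation 67.687°.

67.687° west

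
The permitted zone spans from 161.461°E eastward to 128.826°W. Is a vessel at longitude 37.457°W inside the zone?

No

Band width going east from +161.461° to -128.826°: ((-128.826 − 161.461) mod 360) = 69.713°.
Offset of -37.457° east of the west edge: ((-37.457 − 161.461) mod 360) = 161.082°.
161.082° > 69.713° ⇒ outside.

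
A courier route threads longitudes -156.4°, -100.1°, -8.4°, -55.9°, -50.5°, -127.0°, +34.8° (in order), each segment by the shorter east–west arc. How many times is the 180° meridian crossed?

Leg 1: -156.4° → -100.1°, shortest Δλ = 56.3° (east) — does not cross 180°.
Leg 2: -100.1° → -8.4°, shortest Δλ = 91.7° (east) — does not cross 180°.
Leg 3: -8.4° → -55.9°, shortest Δλ = -47.5° (west) — does not cross 180°.
Leg 4: -55.9° → -50.5°, shortest Δλ = 5.4° (east) — does not cross 180°.
Leg 5: -50.5° → -127.0°, shortest Δλ = -76.5° (west) — does not cross 180°.
Leg 6: -127.0° → +34.8°, shortest Δλ = 161.8° (east) — does not cross 180°.
Total crossings: 0.

0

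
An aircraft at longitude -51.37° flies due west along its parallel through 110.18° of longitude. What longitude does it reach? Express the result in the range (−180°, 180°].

Start at -51.37°; shift −110.18° → -161.55°.
-161.55° already lies in (−180°, 180°].

-161.55°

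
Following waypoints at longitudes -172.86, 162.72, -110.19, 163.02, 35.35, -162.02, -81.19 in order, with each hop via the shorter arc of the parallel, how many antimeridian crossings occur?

Leg 1: -172.86° → +162.72°, shortest Δλ = -24.42° (west) — crosses 180°.
Leg 2: +162.72° → -110.19°, shortest Δλ = 87.09° (east) — crosses 180°.
Leg 3: -110.19° → +163.02°, shortest Δλ = -86.79° (west) — crosses 180°.
Leg 4: +163.02° → +35.35°, shortest Δλ = -127.67° (west) — does not cross 180°.
Leg 5: +35.35° → -162.02°, shortest Δλ = 162.63° (east) — crosses 180°.
Leg 6: -162.02° → -81.19°, shortest Δλ = 80.83° (east) — does not cross 180°.
Total crossings: 4.

4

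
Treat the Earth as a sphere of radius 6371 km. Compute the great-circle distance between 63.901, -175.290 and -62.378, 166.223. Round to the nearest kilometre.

Δλ = 166.223 − -175.290 = 341.513°; wrapped into (−180°, 180°]: -18.487°.
Δφ = -62.378 − 63.901 = -126.279°.
a = sin²(Δφ/2) + cos φ₁ · cos φ₂ · sin²(Δλ/2) = 0.801122.
c = 2·atan2(√a, √(1−a)) = 2.21710 rad → d = 6371·c ≈ 14125.17 km.

14125 km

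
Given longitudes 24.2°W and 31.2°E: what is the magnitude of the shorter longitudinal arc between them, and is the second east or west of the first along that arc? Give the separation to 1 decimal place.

55.4° east

Raw difference: 31.2 − -24.2 = 55.4°.
Normalise into (−180°, 180°]: 55.4° stays 55.4°.
Positive ⇒ the second point lies to the east; separation 55.4°.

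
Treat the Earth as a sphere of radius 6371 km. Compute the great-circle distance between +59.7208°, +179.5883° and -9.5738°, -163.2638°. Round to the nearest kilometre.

7855 km

Δλ = -163.2638 − 179.5883 = -342.8521°; wrapped into (−180°, 180°]: 17.1479°.
Δφ = -9.5738 − 59.7208 = -69.2946°.
a = sin²(Δφ/2) + cos φ₁ · cos φ₂ · sin²(Δλ/2) = 0.334269.
c = 2·atan2(√a, √(1−a)) = 1.23294 rad → d = 6371·c ≈ 7855.09 km.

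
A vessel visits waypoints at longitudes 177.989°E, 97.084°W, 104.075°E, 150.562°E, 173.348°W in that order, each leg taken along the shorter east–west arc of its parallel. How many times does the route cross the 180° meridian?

Leg 1: +177.989° → -97.084°, shortest Δλ = 84.927° (east) — crosses 180°.
Leg 2: -97.084° → +104.075°, shortest Δλ = -158.841° (west) — crosses 180°.
Leg 3: +104.075° → +150.562°, shortest Δλ = 46.487° (east) — does not cross 180°.
Leg 4: +150.562° → -173.348°, shortest Δλ = 36.09° (east) — crosses 180°.
Total crossings: 3.

3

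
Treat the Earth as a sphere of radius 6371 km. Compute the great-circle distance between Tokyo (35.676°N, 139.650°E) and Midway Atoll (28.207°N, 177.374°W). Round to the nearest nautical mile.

Δλ = -177.374 − 139.650 = -317.024°; wrapped into (−180°, 180°]: 42.976°.
Δφ = 28.207 − 35.676 = -7.469°.
a = sin²(Δφ/2) + cos φ₁ · cos φ₂ · sin²(Δλ/2) = 0.100297.
c = 2·atan2(√a, √(1−a)) = 0.64449 rad → d = 6371·c ≈ 4106.04 km ≈ 2217.09 nmi.

2217 nmi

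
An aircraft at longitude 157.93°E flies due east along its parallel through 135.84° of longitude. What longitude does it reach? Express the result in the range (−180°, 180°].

Start at +157.93°; shift +135.84° → +293.77°.
+293.77° lies outside (−180°, 180°]; subtract 360° → -66.23°.

66.23°W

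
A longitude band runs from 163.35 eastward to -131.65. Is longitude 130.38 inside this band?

No

Band width going east from +163.35° to -131.65°: ((-131.65 − 163.35) mod 360) = 65.00°.
Offset of +130.38° east of the west edge: ((130.38 − 163.35) mod 360) = 327.03°.
327.03° > 65.00° ⇒ outside.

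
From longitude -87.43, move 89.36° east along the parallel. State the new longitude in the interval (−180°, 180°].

+1.93°

Start at -87.43°; shift +89.36° → +1.93°.
+1.93° already lies in (−180°, 180°].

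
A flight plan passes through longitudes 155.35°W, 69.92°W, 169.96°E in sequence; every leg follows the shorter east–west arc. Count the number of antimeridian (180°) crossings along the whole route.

Leg 1: -155.35° → -69.92°, shortest Δλ = 85.43° (east) — does not cross 180°.
Leg 2: -69.92° → +169.96°, shortest Δλ = -120.12° (west) — crosses 180°.
Total crossings: 1.

1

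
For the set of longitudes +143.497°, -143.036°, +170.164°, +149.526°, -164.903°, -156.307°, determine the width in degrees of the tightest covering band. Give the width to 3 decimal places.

73.467°

Sort the longitudes: -164.903°, -156.307°, -143.036°, +143.497°, +149.526°, +170.164°.
Eastward gaps between consecutive values (wrapping around): 8.596°, 13.271°, 286.533°, 6.029°, 20.638°, 24.933°.
Largest gap = 286.533° ⇒ minimal covering band is its complement: 360° − 286.533° = 73.467°.
Band runs from +143.497° eastward to -143.036°, crossing the antimeridian.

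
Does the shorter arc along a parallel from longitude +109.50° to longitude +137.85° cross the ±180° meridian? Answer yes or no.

Signed shortest Δλ = ((137.85 − 109.50 + 180) mod 360) − 180 = 28.35°.
Going east by 28.35° from +109.50° reaches +137.85° without touching 180°.

No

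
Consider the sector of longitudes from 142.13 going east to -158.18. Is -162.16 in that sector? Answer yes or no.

Band width going east from +142.13° to -158.18°: ((-158.18 − 142.13) mod 360) = 59.69°.
Offset of -162.16° east of the west edge: ((-162.16 − 142.13) mod 360) = 55.71°.
55.71° ≤ 59.69° ⇒ inside.

Yes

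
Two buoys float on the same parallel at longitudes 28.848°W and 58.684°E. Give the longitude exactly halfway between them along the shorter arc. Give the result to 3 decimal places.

Signed shortest Δλ from -28.848° to +58.684° is +87.532°.
Midpoint longitude = -28.848° + (+87.532°)/2 = -28.848° + 43.766° = +14.918°.

14.918°E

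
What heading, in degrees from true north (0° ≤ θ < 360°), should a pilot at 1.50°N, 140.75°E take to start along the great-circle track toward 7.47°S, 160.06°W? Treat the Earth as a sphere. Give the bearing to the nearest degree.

100°

Δλ = -160.06 − 140.75 = -300.81°; wrapped into (−180°, 180°]: 59.19°.
θ = atan2( sin Δλ · cos φ₂ , cos φ₁ · sin φ₂ − sin φ₁ · cos φ₂ · cos Δλ )
  = atan2(0.85158, -0.14326) = 99.549° → normalised to [0°, 360°): 99.549°.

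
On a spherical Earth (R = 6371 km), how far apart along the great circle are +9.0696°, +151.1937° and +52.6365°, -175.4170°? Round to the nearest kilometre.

Δλ = -175.4170 − 151.1937 = -326.6107°; wrapped into (−180°, 180°]: 33.3893°.
Δφ = 52.6365 − 9.0696 = 43.5669°.
a = sin²(Δφ/2) + cos φ₁ · cos φ₂ · sin²(Δλ/2) = 0.187171.
c = 2·atan2(√a, √(1−a)) = 0.89482 rad → d = 6371·c ≈ 5700.90 km.

5701 km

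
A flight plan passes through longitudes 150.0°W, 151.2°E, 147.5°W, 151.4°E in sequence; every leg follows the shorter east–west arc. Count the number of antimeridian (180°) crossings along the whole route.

Leg 1: -150.0° → +151.2°, shortest Δλ = -58.8° (west) — crosses 180°.
Leg 2: +151.2° → -147.5°, shortest Δλ = 61.3° (east) — crosses 180°.
Leg 3: -147.5° → +151.4°, shortest Δλ = -61.1° (west) — crosses 180°.
Total crossings: 3.

3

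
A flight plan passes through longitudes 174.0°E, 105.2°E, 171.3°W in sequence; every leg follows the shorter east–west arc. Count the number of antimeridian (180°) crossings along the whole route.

1

Leg 1: +174.0° → +105.2°, shortest Δλ = -68.8° (west) — does not cross 180°.
Leg 2: +105.2° → -171.3°, shortest Δλ = 83.5° (east) — crosses 180°.
Total crossings: 1.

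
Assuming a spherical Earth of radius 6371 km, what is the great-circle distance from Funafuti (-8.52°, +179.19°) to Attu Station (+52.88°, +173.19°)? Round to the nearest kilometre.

Δλ = 173.19 − 179.19 = -6.00°.
Δφ = 52.88 − -8.52 = 61.40°.
a = sin²(Δφ/2) + cos φ₁ · cos φ₂ · sin²(Δλ/2) = 0.262289.
c = 2·atan2(√a, √(1−a)) = 1.07535 rad → d = 6371·c ≈ 6851.07 km.

6851 km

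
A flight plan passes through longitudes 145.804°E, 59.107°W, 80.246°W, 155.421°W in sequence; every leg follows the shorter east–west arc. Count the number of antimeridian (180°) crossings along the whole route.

Leg 1: +145.804° → -59.107°, shortest Δλ = 155.089° (east) — crosses 180°.
Leg 2: -59.107° → -80.246°, shortest Δλ = -21.139° (west) — does not cross 180°.
Leg 3: -80.246° → -155.421°, shortest Δλ = -75.175° (west) — does not cross 180°.
Total crossings: 1.

1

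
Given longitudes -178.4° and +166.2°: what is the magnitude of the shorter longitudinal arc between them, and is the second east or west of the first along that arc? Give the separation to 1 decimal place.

15.4° west

Raw difference: 166.2 − -178.4 = 344.6°.
Normalise into (−180°, 180°]: 344.6° − 360° = -15.4°.
Negative ⇒ the second point lies to the west; separation 15.4°.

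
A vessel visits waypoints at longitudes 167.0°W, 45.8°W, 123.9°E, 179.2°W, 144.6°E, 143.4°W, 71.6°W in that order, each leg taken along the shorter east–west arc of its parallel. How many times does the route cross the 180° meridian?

Leg 1: -167.0° → -45.8°, shortest Δλ = 121.2° (east) — does not cross 180°.
Leg 2: -45.8° → +123.9°, shortest Δλ = 169.7° (east) — does not cross 180°.
Leg 3: +123.9° → -179.2°, shortest Δλ = 56.9° (east) — crosses 180°.
Leg 4: -179.2° → +144.6°, shortest Δλ = -36.2° (west) — crosses 180°.
Leg 5: +144.6° → -143.4°, shortest Δλ = 72.0° (east) — crosses 180°.
Leg 6: -143.4° → -71.6°, shortest Δλ = 71.8° (east) — does not cross 180°.
Total crossings: 3.

3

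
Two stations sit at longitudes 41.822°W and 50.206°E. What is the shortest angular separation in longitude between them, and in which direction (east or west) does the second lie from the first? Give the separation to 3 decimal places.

92.028° east

Raw difference: 50.206 − -41.822 = 92.028°.
Normalise into (−180°, 180°]: 92.028° stays 92.028°.
Positive ⇒ the second point lies to the east; separation 92.028°.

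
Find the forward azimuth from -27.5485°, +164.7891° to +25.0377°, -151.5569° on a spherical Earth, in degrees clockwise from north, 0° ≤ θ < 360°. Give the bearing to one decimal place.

42.7°

Δλ = -151.5569 − 164.7891 = -316.3460°; wrapped into (−180°, 180°]: 43.6540°.
θ = atan2( sin Δλ · cos φ₂ , cos φ₁ · sin φ₂ − sin φ₁ · cos φ₂ · cos Δλ )
  = atan2(0.62543, 0.67841) = 42.673° → normalised to [0°, 360°): 42.673°.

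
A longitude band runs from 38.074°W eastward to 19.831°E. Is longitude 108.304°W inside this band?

No

Band width going east from -38.074° to +19.831°: ((19.831 − -38.074) mod 360) = 57.905°.
Offset of -108.304° east of the west edge: ((-108.304 − -38.074) mod 360) = 289.770°.
289.770° > 57.905° ⇒ outside.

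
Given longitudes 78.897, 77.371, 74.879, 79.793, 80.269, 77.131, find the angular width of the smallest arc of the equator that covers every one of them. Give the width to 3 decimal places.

5.390°

Sort the longitudes: +74.879°, +77.131°, +77.371°, +78.897°, +79.793°, +80.269°.
Eastward gaps between consecutive values (wrapping around): 2.252°, 0.240°, 1.526°, 0.896°, 0.476°, 354.610°.
Largest gap = 354.610° ⇒ minimal covering band is its complement: 360° − 354.610° = 5.390°.
Band runs from +74.879° eastward to +80.269°.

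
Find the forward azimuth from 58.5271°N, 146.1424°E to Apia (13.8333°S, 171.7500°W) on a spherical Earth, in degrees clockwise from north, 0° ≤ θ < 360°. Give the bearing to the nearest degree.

139°

Δλ = -171.7500 − 146.1424 = -317.8924°; wrapped into (−180°, 180°]: 42.1076°.
θ = atan2( sin Δλ · cos φ₂ , cos φ₁ · sin φ₂ − sin φ₁ · cos φ₂ · cos Δλ )
  = atan2(0.65108, -0.73923) = 138.628° → normalised to [0°, 360°): 138.628°.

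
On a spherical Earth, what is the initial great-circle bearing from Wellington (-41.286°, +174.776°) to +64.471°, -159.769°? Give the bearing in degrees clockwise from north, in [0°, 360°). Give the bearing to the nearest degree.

11°

Δλ = -159.769 − 174.776 = -334.545°; wrapped into (−180°, 180°]: 25.455°.
θ = atan2( sin Δλ · cos φ₂ , cos φ₁ · sin φ₂ − sin φ₁ · cos φ₂ · cos Δλ )
  = atan2(0.18523, 0.93482) = 11.208° → normalised to [0°, 360°): 11.208°.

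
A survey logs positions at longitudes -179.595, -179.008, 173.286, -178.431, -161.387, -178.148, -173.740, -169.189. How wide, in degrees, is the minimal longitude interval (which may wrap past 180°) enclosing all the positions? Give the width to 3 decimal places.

25.327°

Sort the longitudes: -179.595°, -179.008°, -178.431°, -178.148°, -173.740°, -169.189°, -161.387°, +173.286°.
Eastward gaps between consecutive values (wrapping around): 0.587°, 0.577°, 0.283°, 4.408°, 4.551°, 7.802°, 334.673°, 7.119°.
Largest gap = 334.673° ⇒ minimal covering band is its complement: 360° − 334.673° = 25.327°.
Band runs from +173.286° eastward to -161.387°, crossing the antimeridian.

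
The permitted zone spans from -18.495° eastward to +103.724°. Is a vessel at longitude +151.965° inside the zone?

No

Band width going east from -18.495° to +103.724°: ((103.724 − -18.495) mod 360) = 122.219°.
Offset of +151.965° east of the west edge: ((151.965 − -18.495) mod 360) = 170.460°.
170.460° > 122.219° ⇒ outside.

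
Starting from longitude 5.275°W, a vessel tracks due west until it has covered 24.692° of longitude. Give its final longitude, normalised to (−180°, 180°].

29.967°W

Start at -5.275°; shift −24.692° → -29.967°.
-29.967° already lies in (−180°, 180°].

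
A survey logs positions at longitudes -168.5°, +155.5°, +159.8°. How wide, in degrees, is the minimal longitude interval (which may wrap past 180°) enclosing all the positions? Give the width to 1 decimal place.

Sort the longitudes: -168.5°, +155.5°, +159.8°.
Eastward gaps between consecutive values (wrapping around): 324.0°, 4.3°, 31.7°.
Largest gap = 324.0° ⇒ minimal covering band is its complement: 360° − 324.0° = 36.0°.
Band runs from +155.5° eastward to -168.5°, crossing the antimeridian.

36.0°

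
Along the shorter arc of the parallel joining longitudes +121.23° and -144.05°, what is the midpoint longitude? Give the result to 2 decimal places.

Signed shortest Δλ from +121.23° to -144.05° is +94.72°.
Midpoint longitude = +121.23° + (+94.72°)/2 = +121.23° + 47.36° = +168.59°.
(The naïve average (+121.23 + -144.05)/2 = -11.41° is on the wrong side of the globe.)

+168.59°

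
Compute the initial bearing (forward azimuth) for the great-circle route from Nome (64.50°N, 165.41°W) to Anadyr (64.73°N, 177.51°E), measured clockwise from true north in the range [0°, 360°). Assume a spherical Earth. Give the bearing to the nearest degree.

Δλ = 177.51 − -165.41 = 342.92°; wrapped into (−180°, 180°]: -17.08°.
θ = atan2( sin Δλ · cos φ₂ , cos φ₁ · sin φ₂ − sin φ₁ · cos φ₂ · cos Δλ )
  = atan2(-0.12538, 0.02101) = -80.488° → normalised to [0°, 360°): 279.512°.

280°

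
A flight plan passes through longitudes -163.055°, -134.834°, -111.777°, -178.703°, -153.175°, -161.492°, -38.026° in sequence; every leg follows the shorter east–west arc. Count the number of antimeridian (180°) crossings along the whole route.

0

Leg 1: -163.055° → -134.834°, shortest Δλ = 28.221° (east) — does not cross 180°.
Leg 2: -134.834° → -111.777°, shortest Δλ = 23.057° (east) — does not cross 180°.
Leg 3: -111.777° → -178.703°, shortest Δλ = -66.926° (west) — does not cross 180°.
Leg 4: -178.703° → -153.175°, shortest Δλ = 25.528° (east) — does not cross 180°.
Leg 5: -153.175° → -161.492°, shortest Δλ = -8.317° (west) — does not cross 180°.
Leg 6: -161.492° → -38.026°, shortest Δλ = 123.466° (east) — does not cross 180°.
Total crossings: 0.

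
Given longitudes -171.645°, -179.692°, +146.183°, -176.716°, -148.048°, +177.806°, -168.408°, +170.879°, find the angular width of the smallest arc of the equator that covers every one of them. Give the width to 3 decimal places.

65.769°

Sort the longitudes: -179.692°, -176.716°, -171.645°, -168.408°, -148.048°, +146.183°, +170.879°, +177.806°.
Eastward gaps between consecutive values (wrapping around): 2.976°, 5.071°, 3.237°, 20.360°, 294.231°, 24.696°, 6.927°, 2.502°.
Largest gap = 294.231° ⇒ minimal covering band is its complement: 360° − 294.231° = 65.769°.
Band runs from +146.183° eastward to -148.048°, crossing the antimeridian.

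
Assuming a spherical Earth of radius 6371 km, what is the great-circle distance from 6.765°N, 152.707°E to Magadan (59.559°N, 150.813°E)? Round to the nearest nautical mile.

Δλ = 150.813 − 152.707 = -1.894°.
Δφ = 59.559 − 6.765 = 52.794°.
a = sin²(Δφ/2) + cos φ₁ · cos φ₂ · sin²(Δλ/2) = 0.197796.
c = 2·atan2(√a, √(1−a)) = 0.92177 rad → d = 6371·c ≈ 5872.62 km ≈ 3170.96 nmi.

3171 nmi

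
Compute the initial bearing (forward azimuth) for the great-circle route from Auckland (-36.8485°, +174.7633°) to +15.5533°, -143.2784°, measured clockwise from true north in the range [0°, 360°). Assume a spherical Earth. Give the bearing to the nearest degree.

Δλ = -143.2784 − 174.7633 = -318.0417°; wrapped into (−180°, 180°]: 41.9583°.
θ = atan2( sin Δλ · cos φ₂ , cos φ₁ · sin φ₂ − sin φ₁ · cos φ₂ · cos Δλ )
  = atan2(0.64411, 0.64419) = 44.996° → normalised to [0°, 360°): 44.996°.

45°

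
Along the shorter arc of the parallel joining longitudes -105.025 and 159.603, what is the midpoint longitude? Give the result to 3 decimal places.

-152.711°

Signed shortest Δλ from -105.025° to +159.603° is -95.372°.
Midpoint longitude = -105.025° + (-95.372°)/2 = -105.025° − 47.686° = -152.711°.
(The naïve average (-105.025 + +159.603)/2 = 27.289° is on the wrong side of the globe.)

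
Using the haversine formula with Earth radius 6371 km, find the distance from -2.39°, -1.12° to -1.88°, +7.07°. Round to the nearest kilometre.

912 km

Δλ = 7.07 − -1.12 = 8.19°.
Δφ = -1.88 − -2.39 = 0.51°.
a = sin²(Δφ/2) + cos φ₁ · cos φ₂ · sin²(Δλ/2) = 0.005112.
c = 2·atan2(√a, √(1−a)) = 0.14312 rad → d = 6371·c ≈ 911.82 km.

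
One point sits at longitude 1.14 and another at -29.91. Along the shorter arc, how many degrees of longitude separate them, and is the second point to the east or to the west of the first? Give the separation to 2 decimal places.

31.05° west

Raw difference: -29.91 − 1.14 = -31.05°.
Normalise into (−180°, 180°]: -31.05° stays -31.05°.
Negative ⇒ the second point lies to the west; separation 31.05°.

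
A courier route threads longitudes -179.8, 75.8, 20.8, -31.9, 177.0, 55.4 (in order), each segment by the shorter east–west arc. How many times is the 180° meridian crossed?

Leg 1: -179.8° → +75.8°, shortest Δλ = -104.4° (west) — crosses 180°.
Leg 2: +75.8° → +20.8°, shortest Δλ = -55.0° (west) — does not cross 180°.
Leg 3: +20.8° → -31.9°, shortest Δλ = -52.7° (west) — does not cross 180°.
Leg 4: -31.9° → +177.0°, shortest Δλ = -151.1° (west) — crosses 180°.
Leg 5: +177.0° → +55.4°, shortest Δλ = -121.6° (west) — does not cross 180°.
Total crossings: 2.

2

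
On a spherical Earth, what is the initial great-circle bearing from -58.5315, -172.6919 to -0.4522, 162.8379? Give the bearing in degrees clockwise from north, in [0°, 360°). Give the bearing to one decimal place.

331.8°

Δλ = 162.8379 − -172.6919 = 335.5298°; wrapped into (−180°, 180°]: -24.4702°.
θ = atan2( sin Δλ · cos φ₂ , cos φ₁ · sin φ₂ − sin φ₁ · cos φ₂ · cos Δλ )
  = atan2(-0.41421, 0.77217) = -28.210° → normalised to [0°, 360°): 331.790°.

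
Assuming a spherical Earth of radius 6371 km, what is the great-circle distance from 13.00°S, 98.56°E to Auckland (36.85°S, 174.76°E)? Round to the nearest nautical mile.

Δλ = 174.76 − 98.56 = 76.20°.
Δφ = -36.85 − -13.00 = -23.85°.
a = sin²(Δφ/2) + cos φ₁ · cos φ₂ · sin²(Δλ/2) = 0.339554.
c = 2·atan2(√a, √(1−a)) = 1.24412 rad → d = 6371·c ≈ 7926.32 km ≈ 4279.87 nmi.

4280 nmi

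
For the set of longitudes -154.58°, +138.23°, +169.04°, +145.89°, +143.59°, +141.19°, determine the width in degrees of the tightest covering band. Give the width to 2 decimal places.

Sort the longitudes: -154.58°, +138.23°, +141.19°, +143.59°, +145.89°, +169.04°.
Eastward gaps between consecutive values (wrapping around): 292.81°, 2.96°, 2.40°, 2.30°, 23.15°, 36.38°.
Largest gap = 292.81° ⇒ minimal covering band is its complement: 360° − 292.81° = 67.19°.
Band runs from +138.23° eastward to -154.58°, crossing the antimeridian.

67.19°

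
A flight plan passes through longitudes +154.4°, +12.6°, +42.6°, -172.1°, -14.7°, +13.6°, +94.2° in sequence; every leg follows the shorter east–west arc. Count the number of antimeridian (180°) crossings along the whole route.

Leg 1: +154.4° → +12.6°, shortest Δλ = -141.8° (west) — does not cross 180°.
Leg 2: +12.6° → +42.6°, shortest Δλ = 30.0° (east) — does not cross 180°.
Leg 3: +42.6° → -172.1°, shortest Δλ = 145.3° (east) — crosses 180°.
Leg 4: -172.1° → -14.7°, shortest Δλ = 157.4° (east) — does not cross 180°.
Leg 5: -14.7° → +13.6°, shortest Δλ = 28.3° (east) — does not cross 180°.
Leg 6: +13.6° → +94.2°, shortest Δλ = 80.6° (east) — does not cross 180°.
Total crossings: 1.

1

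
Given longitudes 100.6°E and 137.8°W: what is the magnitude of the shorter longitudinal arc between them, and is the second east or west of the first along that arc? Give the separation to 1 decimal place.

Raw difference: -137.8 − 100.6 = -238.4°.
Normalise into (−180°, 180°]: -238.4° + 360° = 121.6°.
Positive ⇒ the second point lies to the east; separation 121.6°.

121.6° east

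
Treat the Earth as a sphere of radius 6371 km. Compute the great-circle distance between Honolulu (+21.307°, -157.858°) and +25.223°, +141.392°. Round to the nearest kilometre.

Δλ = 141.392 − -157.858 = 299.250°; wrapped into (−180°, 180°]: -60.750°.
Δφ = 25.223 − 21.307 = 3.916°.
a = sin²(Δφ/2) + cos φ₁ · cos φ₂ · sin²(Δλ/2) = 0.216667.
c = 2·atan2(√a, √(1−a)) = 0.96834 rad → d = 6371·c ≈ 6169.32 km.

6169 km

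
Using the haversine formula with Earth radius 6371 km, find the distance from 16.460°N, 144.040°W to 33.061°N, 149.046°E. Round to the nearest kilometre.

6892 km

Δλ = 149.046 − -144.040 = 293.086°; wrapped into (−180°, 180°]: -66.914°.
Δφ = 33.061 − 16.460 = 16.601°.
a = sin²(Δφ/2) + cos φ₁ · cos φ₂ · sin²(Δλ/2) = 0.265134.
c = 2·atan2(√a, √(1−a)) = 1.08181 rad → d = 6371·c ≈ 6892.21 km.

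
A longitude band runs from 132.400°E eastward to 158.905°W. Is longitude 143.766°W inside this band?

Band width going east from +132.400° to -158.905°: ((-158.905 − 132.400) mod 360) = 68.695°.
Offset of -143.766° east of the west edge: ((-143.766 − 132.400) mod 360) = 83.834°.
83.834° > 68.695° ⇒ outside.

No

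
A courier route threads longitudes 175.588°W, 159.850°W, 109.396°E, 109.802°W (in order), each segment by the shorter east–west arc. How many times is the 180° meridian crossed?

Leg 1: -175.588° → -159.850°, shortest Δλ = 15.738° (east) — does not cross 180°.
Leg 2: -159.850° → +109.396°, shortest Δλ = -90.754° (west) — crosses 180°.
Leg 3: +109.396° → -109.802°, shortest Δλ = 140.802° (east) — crosses 180°.
Total crossings: 2.

2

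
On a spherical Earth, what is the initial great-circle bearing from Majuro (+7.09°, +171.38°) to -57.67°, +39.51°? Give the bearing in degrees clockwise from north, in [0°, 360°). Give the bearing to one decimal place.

206.6°

Δλ = 39.51 − 171.38 = -131.87°.
θ = atan2( sin Δλ · cos φ₂ , cos φ₁ · sin φ₂ − sin φ₁ · cos φ₂ · cos Δλ )
  = atan2(-0.39824, -0.79446) = -153.377° → normalised to [0°, 360°): 206.623°.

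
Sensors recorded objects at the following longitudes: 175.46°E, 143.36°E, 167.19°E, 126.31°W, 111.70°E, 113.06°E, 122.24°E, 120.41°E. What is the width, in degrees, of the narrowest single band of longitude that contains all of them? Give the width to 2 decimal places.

121.99°

Sort the longitudes: -126.31°, +111.70°, +113.06°, +120.41°, +122.24°, +143.36°, +167.19°, +175.46°.
Eastward gaps between consecutive values (wrapping around): 238.01°, 1.36°, 7.35°, 1.83°, 21.12°, 23.83°, 8.27°, 58.23°.
Largest gap = 238.01° ⇒ minimal covering band is its complement: 360° − 238.01° = 121.99°.
Band runs from +111.70° eastward to -126.31°, crossing the antimeridian.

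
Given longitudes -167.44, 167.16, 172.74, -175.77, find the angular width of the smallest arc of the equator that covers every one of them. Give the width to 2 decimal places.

Sort the longitudes: -175.77°, -167.44°, +167.16°, +172.74°.
Eastward gaps between consecutive values (wrapping around): 8.33°, 334.60°, 5.58°, 11.49°.
Largest gap = 334.60° ⇒ minimal covering band is its complement: 360° − 334.60° = 25.40°.
Band runs from +167.16° eastward to -167.44°, crossing the antimeridian.

25.40°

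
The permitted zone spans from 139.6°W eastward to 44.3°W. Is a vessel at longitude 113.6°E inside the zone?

No

Band width going east from -139.6° to -44.3°: ((-44.3 − -139.6) mod 360) = 95.3°.
Offset of +113.6° east of the west edge: ((113.6 − -139.6) mod 360) = 253.2°.
253.2° > 95.3° ⇒ outside.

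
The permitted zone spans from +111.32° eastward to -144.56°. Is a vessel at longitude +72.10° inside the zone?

Band width going east from +111.32° to -144.56°: ((-144.56 − 111.32) mod 360) = 104.12°.
Offset of +72.10° east of the west edge: ((72.10 − 111.32) mod 360) = 320.78°.
320.78° > 104.12° ⇒ outside.

No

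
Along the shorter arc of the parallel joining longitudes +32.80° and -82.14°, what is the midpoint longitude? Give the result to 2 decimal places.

Signed shortest Δλ from +32.80° to -82.14° is -114.94°.
Midpoint longitude = +32.80° + (-114.94°)/2 = +32.80° − 57.47° = -24.67°.

-24.67°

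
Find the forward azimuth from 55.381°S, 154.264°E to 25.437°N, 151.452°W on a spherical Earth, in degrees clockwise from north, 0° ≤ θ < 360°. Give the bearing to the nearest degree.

Δλ = -151.452 − 154.264 = -305.716°; wrapped into (−180°, 180°]: 54.284°.
θ = atan2( sin Δλ · cos φ₂ , cos φ₁ · sin φ₂ − sin φ₁ · cos φ₂ · cos Δλ )
  = atan2(0.73321, 0.67786) = 47.247° → normalised to [0°, 360°): 47.247°.

47°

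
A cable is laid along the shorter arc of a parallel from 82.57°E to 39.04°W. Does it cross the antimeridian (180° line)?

Signed shortest Δλ = ((-39.04 − 82.57 + 180) mod 360) − 180 = -121.61°.
Going west by 121.61° from +82.57° reaches -39.04° without touching 180°.

No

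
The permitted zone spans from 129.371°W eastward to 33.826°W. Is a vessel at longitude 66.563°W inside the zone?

Band width going east from -129.371° to -33.826°: ((-33.826 − -129.371) mod 360) = 95.545°.
Offset of -66.563° east of the west edge: ((-66.563 − -129.371) mod 360) = 62.808°.
62.808° ≤ 95.545° ⇒ inside.

Yes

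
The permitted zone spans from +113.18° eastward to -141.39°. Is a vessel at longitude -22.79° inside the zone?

Band width going east from +113.18° to -141.39°: ((-141.39 − 113.18) mod 360) = 105.43°.
Offset of -22.79° east of the west edge: ((-22.79 − 113.18) mod 360) = 224.03°.
224.03° > 105.43° ⇒ outside.

No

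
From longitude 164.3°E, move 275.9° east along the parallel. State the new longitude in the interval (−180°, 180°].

Start at +164.3°; shift +275.9° → +440.2°.
+440.2° lies outside (−180°, 180°]; subtract 360° → +80.2°.

80.2°E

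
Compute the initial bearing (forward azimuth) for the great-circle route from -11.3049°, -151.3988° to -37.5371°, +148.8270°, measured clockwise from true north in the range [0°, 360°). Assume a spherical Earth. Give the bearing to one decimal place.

232.8°

Δλ = 148.8270 − -151.3988 = 300.2258°; wrapped into (−180°, 180°]: -59.7742°.
θ = atan2( sin Δλ · cos φ₂ , cos φ₁ · sin φ₂ − sin φ₁ · cos φ₂ · cos Δλ )
  = atan2(-0.68515, -0.51920) = -127.154° → normalised to [0°, 360°): 232.846°.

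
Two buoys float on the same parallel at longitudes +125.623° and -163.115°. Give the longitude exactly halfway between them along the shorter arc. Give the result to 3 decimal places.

Signed shortest Δλ from +125.623° to -163.115° is +71.262°.
Midpoint longitude = +125.623° + (+71.262°)/2 = +125.623° + 35.631° = +161.254°.
(The naïve average (+125.623 + -163.115)/2 = -18.746° is on the wrong side of the globe.)

+161.254°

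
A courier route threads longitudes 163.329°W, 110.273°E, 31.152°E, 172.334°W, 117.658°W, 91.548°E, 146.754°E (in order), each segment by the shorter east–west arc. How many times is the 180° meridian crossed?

Leg 1: -163.329° → +110.273°, shortest Δλ = -86.398° (west) — crosses 180°.
Leg 2: +110.273° → +31.152°, shortest Δλ = -79.121° (west) — does not cross 180°.
Leg 3: +31.152° → -172.334°, shortest Δλ = 156.514° (east) — crosses 180°.
Leg 4: -172.334° → -117.658°, shortest Δλ = 54.676° (east) — does not cross 180°.
Leg 5: -117.658° → +91.548°, shortest Δλ = -150.794° (west) — crosses 180°.
Leg 6: +91.548° → +146.754°, shortest Δλ = 55.206° (east) — does not cross 180°.
Total crossings: 3.

3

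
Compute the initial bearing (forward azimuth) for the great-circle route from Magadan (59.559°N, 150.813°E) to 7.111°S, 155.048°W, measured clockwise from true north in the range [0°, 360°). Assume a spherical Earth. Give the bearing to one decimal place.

125.0°

Δλ = -155.048 − 150.813 = -305.861°; wrapped into (−180°, 180°]: 54.139°.
θ = atan2( sin Δλ · cos φ₂ , cos φ₁ · sin φ₂ − sin φ₁ · cos φ₂ · cos Δλ )
  = atan2(0.80421, -0.56390) = 125.038° → normalised to [0°, 360°): 125.038°.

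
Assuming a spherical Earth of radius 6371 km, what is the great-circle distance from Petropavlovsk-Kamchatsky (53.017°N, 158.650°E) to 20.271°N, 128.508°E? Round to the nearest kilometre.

Δλ = 128.508 − 158.650 = -30.142°.
Δφ = 20.271 − 53.017 = -32.746°.
a = sin²(Δφ/2) + cos φ₁ · cos φ₂ · sin²(Δλ/2) = 0.117614.
c = 2·atan2(√a, √(1−a)) = 0.70011 rad → d = 6371·c ≈ 4460.40 km.

4460 km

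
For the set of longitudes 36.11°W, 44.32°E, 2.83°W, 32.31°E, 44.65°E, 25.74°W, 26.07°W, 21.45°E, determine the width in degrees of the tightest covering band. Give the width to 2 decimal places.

80.76°

Sort the longitudes: -36.11°, -26.07°, -25.74°, -2.83°, +21.45°, +32.31°, +44.32°, +44.65°.
Eastward gaps between consecutive values (wrapping around): 10.04°, 0.33°, 22.91°, 24.28°, 10.86°, 12.01°, 0.33°, 279.24°.
Largest gap = 279.24° ⇒ minimal covering band is its complement: 360° − 279.24° = 80.76°.
Band runs from -36.11° eastward to +44.65°.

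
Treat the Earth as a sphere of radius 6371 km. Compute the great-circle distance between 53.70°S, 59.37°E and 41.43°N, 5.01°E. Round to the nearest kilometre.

Δλ = 5.01 − 59.37 = -54.36°.
Δφ = 41.43 − -53.70 = 95.13°.
a = sin²(Δφ/2) + cos φ₁ · cos φ₂ · sin²(Δλ/2) = 0.637324.
c = 2·atan2(√a, √(1−a)) = 1.84902 rad → d = 6371·c ≈ 11780.10 km.

11780 km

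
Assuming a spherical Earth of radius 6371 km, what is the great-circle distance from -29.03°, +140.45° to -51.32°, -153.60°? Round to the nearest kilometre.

Δλ = -153.60 − 140.45 = -294.05°; wrapped into (−180°, 180°]: 65.95°.
Δφ = -51.32 − -29.03 = -22.29°.
a = sin²(Δφ/2) + cos φ₁ · cos φ₂ · sin²(Δλ/2) = 0.199239.
c = 2·atan2(√a, √(1−a)) = 0.92539 rad → d = 6371·c ≈ 5895.67 km.

5896 km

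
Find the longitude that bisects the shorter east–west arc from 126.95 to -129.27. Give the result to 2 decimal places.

Signed shortest Δλ from +126.95° to -129.27° is +103.78°.
Midpoint longitude = +126.95° + (+103.78°)/2 = +126.95° + 51.89° = +178.84°.
(The naïve average (+126.95 + -129.27)/2 = -1.16° is on the wrong side of the globe.)

+178.84°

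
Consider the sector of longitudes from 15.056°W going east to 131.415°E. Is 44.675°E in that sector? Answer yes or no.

Band width going east from -15.056° to +131.415°: ((131.415 − -15.056) mod 360) = 146.471°.
Offset of +44.675° east of the west edge: ((44.675 − -15.056) mod 360) = 59.731°.
59.731° ≤ 146.471° ⇒ inside.

Yes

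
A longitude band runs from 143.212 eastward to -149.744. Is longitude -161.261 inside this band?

Yes

Band width going east from +143.212° to -149.744°: ((-149.744 − 143.212) mod 360) = 67.044°.
Offset of -161.261° east of the west edge: ((-161.261 − 143.212) mod 360) = 55.527°.
55.527° ≤ 67.044° ⇒ inside.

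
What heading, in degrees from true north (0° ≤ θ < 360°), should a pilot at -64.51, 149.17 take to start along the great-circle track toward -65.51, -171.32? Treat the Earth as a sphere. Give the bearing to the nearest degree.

111°

Δλ = -171.32 − 149.17 = -320.49°; wrapped into (−180°, 180°]: 39.51°.
θ = atan2( sin Δλ · cos φ₂ , cos φ₁ · sin φ₂ − sin φ₁ · cos φ₂ · cos Δλ )
  = atan2(0.26373, -0.10295) = 111.323° → normalised to [0°, 360°): 111.323°.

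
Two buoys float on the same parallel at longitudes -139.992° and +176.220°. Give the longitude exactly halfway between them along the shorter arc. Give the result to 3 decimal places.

-161.886°

Signed shortest Δλ from -139.992° to +176.220° is -43.788°.
Midpoint longitude = -139.992° + (-43.788°)/2 = -139.992° − 21.894° = -161.886°.
(The naïve average (-139.992 + +176.220)/2 = 18.114° is on the wrong side of the globe.)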